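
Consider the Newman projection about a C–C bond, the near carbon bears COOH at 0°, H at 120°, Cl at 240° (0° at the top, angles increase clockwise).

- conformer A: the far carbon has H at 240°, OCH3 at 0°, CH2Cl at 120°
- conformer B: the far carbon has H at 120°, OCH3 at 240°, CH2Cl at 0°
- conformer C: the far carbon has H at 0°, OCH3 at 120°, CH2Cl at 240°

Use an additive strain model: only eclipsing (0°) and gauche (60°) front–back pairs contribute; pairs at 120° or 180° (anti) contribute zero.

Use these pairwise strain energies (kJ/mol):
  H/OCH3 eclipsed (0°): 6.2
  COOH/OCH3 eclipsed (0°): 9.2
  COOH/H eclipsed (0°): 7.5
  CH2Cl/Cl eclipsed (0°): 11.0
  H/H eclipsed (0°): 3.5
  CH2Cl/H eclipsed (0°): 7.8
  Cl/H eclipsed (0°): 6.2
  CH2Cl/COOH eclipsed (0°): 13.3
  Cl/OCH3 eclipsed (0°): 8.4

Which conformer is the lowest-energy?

A

A (eclipsed): COOH(0°)/OCH3(0°) eclipsed 9.2; H(120°)/CH2Cl(120°) eclipsed 7.8; Cl(240°)/H(240°) eclipsed 6.2 → 23.2 kJ/mol.
B (eclipsed): COOH(0°)/CH2Cl(0°) eclipsed 13.3; H(120°)/H(120°) eclipsed 3.5; Cl(240°)/OCH3(240°) eclipsed 8.4 → 25.2 kJ/mol.
C (eclipsed): COOH(0°)/H(0°) eclipsed 7.5; H(120°)/OCH3(120°) eclipsed 6.2; Cl(240°)/CH2Cl(240°) eclipsed 11.0 → 24.7 kJ/mol.
A has the lowest total (23.2 kJ/mol).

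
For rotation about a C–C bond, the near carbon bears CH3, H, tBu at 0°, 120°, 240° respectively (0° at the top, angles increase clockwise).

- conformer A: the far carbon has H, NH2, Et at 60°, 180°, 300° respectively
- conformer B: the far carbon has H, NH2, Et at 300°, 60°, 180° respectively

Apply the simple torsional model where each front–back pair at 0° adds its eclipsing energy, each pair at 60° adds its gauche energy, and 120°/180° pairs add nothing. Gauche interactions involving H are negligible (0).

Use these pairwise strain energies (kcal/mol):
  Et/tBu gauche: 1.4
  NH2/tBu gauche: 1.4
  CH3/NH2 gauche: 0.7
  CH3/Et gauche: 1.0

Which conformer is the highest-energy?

A

A (staggered): CH3–Et gauche, tBu–NH2 gauche, tBu–Et gauche; 1.0 + 1.4 + 1.4 = 3.8 kcal/mol.
B (staggered): CH3–NH2 gauche, tBu–Et gauche; 0.7 + 1.4 = 2.1 kcal/mol.
A has the highest total (3.8 kcal/mol).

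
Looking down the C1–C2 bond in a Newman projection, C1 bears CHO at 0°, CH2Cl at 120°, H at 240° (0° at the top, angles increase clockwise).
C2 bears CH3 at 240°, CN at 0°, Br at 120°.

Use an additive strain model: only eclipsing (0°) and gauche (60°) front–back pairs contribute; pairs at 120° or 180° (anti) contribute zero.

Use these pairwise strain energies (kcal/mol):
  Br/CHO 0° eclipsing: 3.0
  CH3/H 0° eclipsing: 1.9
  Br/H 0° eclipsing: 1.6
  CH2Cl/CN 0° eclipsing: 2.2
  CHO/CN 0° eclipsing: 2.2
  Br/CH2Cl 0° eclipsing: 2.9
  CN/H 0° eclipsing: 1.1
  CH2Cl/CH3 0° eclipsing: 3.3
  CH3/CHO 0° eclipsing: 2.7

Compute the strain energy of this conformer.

7.0 kcal/mol

This conformer (eclipsed): CHO(0°)/CN(0°) eclipsed 2.2; CH2Cl(120°)/Br(120°) eclipsed 2.9; H(240°)/CH3(240°) eclipsed 1.9 → 7.0 kcal/mol.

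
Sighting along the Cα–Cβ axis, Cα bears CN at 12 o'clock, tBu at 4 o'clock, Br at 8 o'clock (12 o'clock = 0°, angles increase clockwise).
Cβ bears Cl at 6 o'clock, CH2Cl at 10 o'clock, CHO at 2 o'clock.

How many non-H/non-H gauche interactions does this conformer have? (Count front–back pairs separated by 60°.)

6

Non-H gauche pairs: CN(0°)/CH2Cl(300°); CN(0°)/CHO(60°); tBu(120°)/Cl(180°); tBu(120°)/CHO(60°); Br(240°)/Cl(180°); Br(240°)/CH2Cl(300°) — 6 interactions.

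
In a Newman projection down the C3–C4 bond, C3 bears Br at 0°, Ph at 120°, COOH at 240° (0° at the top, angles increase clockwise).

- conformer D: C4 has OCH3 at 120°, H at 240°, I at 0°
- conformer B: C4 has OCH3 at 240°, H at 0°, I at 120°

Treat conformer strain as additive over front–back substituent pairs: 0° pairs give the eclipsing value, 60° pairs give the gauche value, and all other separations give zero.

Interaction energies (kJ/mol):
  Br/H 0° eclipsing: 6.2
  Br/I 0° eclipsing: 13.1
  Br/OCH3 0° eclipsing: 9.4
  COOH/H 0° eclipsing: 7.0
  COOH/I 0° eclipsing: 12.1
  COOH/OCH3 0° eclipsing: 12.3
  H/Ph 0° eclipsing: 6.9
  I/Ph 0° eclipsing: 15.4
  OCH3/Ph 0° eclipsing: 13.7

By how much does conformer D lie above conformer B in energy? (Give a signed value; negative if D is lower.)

D (eclipsed): Br–I eclipsed, Ph–OCH3 eclipsed, COOH–H eclipsed; 13.1 + 13.7 + 7.0 = 33.8 kJ/mol.
B (eclipsed): Br–H eclipsed, Ph–I eclipsed, COOH–OCH3 eclipsed; 6.2 + 15.4 + 12.3 = 33.9 kJ/mol.
E(D) − E(B) = 33.8 − 33.9 = -0.1 kJ/mol.

-0.1 kJ/mol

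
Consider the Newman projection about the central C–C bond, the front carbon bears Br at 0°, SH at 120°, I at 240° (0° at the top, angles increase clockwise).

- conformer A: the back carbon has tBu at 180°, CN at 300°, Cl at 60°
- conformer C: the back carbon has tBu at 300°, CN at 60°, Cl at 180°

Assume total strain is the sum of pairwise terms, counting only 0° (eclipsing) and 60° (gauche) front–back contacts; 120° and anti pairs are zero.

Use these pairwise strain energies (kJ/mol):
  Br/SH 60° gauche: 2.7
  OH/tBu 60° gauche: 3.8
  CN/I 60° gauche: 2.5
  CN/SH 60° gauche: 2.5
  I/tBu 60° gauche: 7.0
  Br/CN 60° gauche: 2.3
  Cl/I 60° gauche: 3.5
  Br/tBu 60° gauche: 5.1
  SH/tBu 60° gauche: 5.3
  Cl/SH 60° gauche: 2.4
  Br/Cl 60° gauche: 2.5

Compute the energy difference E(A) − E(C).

A (staggered): Br(0°)/CN(300°) gauche 2.3; Br(0°)/Cl(60°) gauche 2.5; SH(120°)/tBu(180°) gauche 5.3; SH(120°)/Cl(60°) gauche 2.4; I(240°)/tBu(180°) gauche 7.0; I(240°)/CN(300°) gauche 2.5 → 22.0 kJ/mol.
C (staggered): Br(0°)/tBu(300°) gauche 5.1; Br(0°)/CN(60°) gauche 2.3; SH(120°)/CN(60°) gauche 2.5; SH(120°)/Cl(180°) gauche 2.4; I(240°)/tBu(300°) gauche 7.0; I(240°)/Cl(180°) gauche 3.5 → 22.8 kJ/mol.
E(A) − E(C) = 22.0 − 22.8 = -0.8 kJ/mol.

-0.8 kJ/mol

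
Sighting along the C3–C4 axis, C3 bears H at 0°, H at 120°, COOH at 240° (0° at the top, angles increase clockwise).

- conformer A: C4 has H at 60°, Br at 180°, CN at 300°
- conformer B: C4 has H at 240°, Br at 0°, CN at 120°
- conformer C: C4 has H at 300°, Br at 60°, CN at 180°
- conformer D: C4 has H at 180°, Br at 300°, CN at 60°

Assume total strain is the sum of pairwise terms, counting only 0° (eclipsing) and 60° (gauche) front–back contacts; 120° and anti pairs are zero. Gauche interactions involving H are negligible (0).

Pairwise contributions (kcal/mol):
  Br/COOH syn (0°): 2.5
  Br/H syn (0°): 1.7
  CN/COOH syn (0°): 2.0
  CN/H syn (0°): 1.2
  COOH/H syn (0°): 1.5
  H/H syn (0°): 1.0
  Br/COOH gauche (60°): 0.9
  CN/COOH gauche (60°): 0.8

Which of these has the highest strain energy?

A (staggered): COOH(240°)/Br(180°) gauche 0.9; COOH(240°)/CN(300°) gauche 0.8 → 1.7 kcal/mol.
B (eclipsed): H(0°)/Br(0°) eclipsed 1.7; H(120°)/CN(120°) eclipsed 1.2; COOH(240°)/H(240°) eclipsed 1.5 → 4.4 kcal/mol.
C (staggered): COOH(240°)/CN(180°) gauche 0.8 → 0.8 kcal/mol.
D (staggered): COOH(240°)/Br(300°) gauche 0.9 → 0.9 kcal/mol.
B has the highest total (4.4 kcal/mol).

B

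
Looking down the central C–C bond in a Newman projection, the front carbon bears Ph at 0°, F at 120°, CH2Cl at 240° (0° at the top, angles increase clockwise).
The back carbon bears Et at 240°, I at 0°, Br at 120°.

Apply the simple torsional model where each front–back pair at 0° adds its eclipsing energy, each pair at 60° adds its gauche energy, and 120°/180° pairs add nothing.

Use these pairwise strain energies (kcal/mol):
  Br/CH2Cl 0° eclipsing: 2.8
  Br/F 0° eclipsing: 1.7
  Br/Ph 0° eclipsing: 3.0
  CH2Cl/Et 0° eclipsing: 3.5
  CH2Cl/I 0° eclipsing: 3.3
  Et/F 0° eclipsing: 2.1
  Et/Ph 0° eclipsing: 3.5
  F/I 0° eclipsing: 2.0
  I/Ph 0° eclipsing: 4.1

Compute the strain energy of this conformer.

This conformer (eclipsed): Ph–I eclipsed, F–Br eclipsed, CH2Cl–Et eclipsed; 4.1 + 1.7 + 3.5 = 9.3 kcal/mol.

9.3 kcal/mol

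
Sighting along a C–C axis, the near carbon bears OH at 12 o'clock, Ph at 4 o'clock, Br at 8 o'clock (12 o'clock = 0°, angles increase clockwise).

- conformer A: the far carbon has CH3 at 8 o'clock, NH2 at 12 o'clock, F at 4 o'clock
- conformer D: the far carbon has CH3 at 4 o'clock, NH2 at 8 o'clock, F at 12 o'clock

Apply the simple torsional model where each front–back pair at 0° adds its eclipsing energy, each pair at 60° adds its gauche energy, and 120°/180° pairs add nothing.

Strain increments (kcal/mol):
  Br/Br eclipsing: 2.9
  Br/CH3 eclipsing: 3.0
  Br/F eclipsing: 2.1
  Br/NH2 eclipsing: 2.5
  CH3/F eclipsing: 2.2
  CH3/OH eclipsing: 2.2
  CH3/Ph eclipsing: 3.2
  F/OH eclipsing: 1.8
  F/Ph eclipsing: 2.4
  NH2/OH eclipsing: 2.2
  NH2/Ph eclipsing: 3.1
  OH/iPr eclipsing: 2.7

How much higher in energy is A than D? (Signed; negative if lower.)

+0.1 kcal/mol

A (eclipsed): OH–NH2 eclipsed, Ph–F eclipsed, Br–CH3 eclipsed; 2.2 + 2.4 + 3.0 = 7.6 kcal/mol.
D (eclipsed): OH–F eclipsed, Ph–CH3 eclipsed, Br–NH2 eclipsed; 1.8 + 3.2 + 2.5 = 7.5 kcal/mol.
E(A) − E(D) = 7.6 − 7.5 = +0.1 kcal/mol.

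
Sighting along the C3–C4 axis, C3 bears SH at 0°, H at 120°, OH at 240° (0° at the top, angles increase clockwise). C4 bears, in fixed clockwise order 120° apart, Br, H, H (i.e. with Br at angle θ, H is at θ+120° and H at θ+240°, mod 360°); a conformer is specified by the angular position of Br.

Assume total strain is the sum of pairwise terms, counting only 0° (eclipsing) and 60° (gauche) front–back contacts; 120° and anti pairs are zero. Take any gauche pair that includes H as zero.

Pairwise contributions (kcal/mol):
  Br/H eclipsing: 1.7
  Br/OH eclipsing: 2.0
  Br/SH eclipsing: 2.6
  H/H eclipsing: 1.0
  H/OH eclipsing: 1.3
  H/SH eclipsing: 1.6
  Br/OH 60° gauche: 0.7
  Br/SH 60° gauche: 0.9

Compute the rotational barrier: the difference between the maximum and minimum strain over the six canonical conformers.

Br at 0° (eclipsed): SH–Br eclipsed, H–H eclipsed, OH–H eclipsed; 2.6 + 1.0 + 1.3 = 4.9 kcal/mol.
Br at 60° (staggered): SH–Br gauche; 0.9 = 0.9 kcal/mol.
Br at 120° (eclipsed): SH–H eclipsed, H–Br eclipsed, OH–H eclipsed; 1.6 + 1.7 + 1.3 = 4.6 kcal/mol.
Br at 180° (staggered): OH–Br gauche; 0.7 = 0.7 kcal/mol.
Br at 240° (eclipsed): SH–H eclipsed, H–H eclipsed, OH–Br eclipsed; 1.6 + 1.0 + 2.0 = 4.6 kcal/mol.
Br at 300° (staggered): SH–Br gauche, OH–Br gauche; 0.9 + 0.7 = 1.6 kcal/mol.
Max at 0° (4.9 kcal/mol), min at 180° (0.7 kcal/mol); barrier = 4.2 kcal/mol.

4.2 kcal/mol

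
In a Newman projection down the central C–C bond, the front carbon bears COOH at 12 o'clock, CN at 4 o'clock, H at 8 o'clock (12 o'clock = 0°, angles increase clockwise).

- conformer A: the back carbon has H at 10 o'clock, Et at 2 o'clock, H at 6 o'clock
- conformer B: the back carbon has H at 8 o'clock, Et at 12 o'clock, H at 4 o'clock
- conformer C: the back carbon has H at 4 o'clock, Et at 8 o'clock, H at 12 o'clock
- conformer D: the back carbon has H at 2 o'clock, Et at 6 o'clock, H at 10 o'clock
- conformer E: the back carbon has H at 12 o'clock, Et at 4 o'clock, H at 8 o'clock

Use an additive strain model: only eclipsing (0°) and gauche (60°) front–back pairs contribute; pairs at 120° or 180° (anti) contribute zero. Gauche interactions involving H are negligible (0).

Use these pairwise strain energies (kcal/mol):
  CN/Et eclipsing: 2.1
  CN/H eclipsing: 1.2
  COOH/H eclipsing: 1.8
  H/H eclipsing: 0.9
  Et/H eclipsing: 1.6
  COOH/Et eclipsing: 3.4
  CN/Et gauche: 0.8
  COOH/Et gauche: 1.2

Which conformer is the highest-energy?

B

A (staggered): COOH(0°)/Et(60°) gauche 1.2; CN(120°)/Et(60°) gauche 0.8 → 2.0 kcal/mol.
B (eclipsed): COOH(0°)/Et(0°) eclipsed 3.4; CN(120°)/H(120°) eclipsed 1.2; H(240°)/H(240°) eclipsed 0.9 → 5.5 kcal/mol.
C (eclipsed): COOH(0°)/H(0°) eclipsed 1.8; CN(120°)/H(120°) eclipsed 1.2; H(240°)/Et(240°) eclipsed 1.6 → 4.6 kcal/mol.
D (staggered): CN(120°)/Et(180°) gauche 0.8 → 0.8 kcal/mol.
E (eclipsed): COOH(0°)/H(0°) eclipsed 1.8; CN(120°)/Et(120°) eclipsed 2.1; H(240°)/H(240°) eclipsed 0.9 → 4.8 kcal/mol.
B has the highest total (5.5 kcal/mol).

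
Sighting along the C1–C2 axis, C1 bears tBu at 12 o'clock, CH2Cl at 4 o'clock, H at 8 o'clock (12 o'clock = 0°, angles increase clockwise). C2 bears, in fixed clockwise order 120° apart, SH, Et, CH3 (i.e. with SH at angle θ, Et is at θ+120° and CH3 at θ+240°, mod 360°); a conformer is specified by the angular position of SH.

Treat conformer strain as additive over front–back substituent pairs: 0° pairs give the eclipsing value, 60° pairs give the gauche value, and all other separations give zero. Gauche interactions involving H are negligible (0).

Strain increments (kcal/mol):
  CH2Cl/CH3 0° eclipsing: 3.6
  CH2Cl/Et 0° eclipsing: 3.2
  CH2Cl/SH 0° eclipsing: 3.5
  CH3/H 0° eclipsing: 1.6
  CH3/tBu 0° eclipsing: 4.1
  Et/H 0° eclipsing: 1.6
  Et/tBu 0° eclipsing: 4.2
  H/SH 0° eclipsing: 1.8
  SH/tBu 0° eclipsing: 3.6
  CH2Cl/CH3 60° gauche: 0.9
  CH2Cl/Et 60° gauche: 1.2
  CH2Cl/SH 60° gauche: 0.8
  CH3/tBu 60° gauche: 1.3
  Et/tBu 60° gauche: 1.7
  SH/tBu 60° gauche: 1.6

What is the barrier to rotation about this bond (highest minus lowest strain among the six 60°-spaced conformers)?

4.9 kcal/mol

SH at 0° (eclipsed): tBu–SH eclipsed, CH2Cl–Et eclipsed, H–CH3 eclipsed; 3.6 + 3.2 + 1.6 = 8.4 kcal/mol.
SH at 60° (staggered): tBu–SH gauche, tBu–CH3 gauche, CH2Cl–SH gauche, CH2Cl–Et gauche; 1.6 + 1.3 + 0.8 + 1.2 = 4.9 kcal/mol.
SH at 120° (eclipsed): tBu–CH3 eclipsed, CH2Cl–SH eclipsed, H–Et eclipsed; 4.1 + 3.5 + 1.6 = 9.2 kcal/mol.
SH at 180° (staggered): tBu–Et gauche, tBu–CH3 gauche, CH2Cl–SH gauche, CH2Cl–CH3 gauche; 1.7 + 1.3 + 0.8 + 0.9 = 4.7 kcal/mol.
SH at 240° (eclipsed): tBu–Et eclipsed, CH2Cl–CH3 eclipsed, H–SH eclipsed; 4.2 + 3.6 + 1.8 = 9.6 kcal/mol.
SH at 300° (staggered): tBu–SH gauche, tBu–Et gauche, CH2Cl–Et gauche, CH2Cl–CH3 gauche; 1.6 + 1.7 + 1.2 + 0.9 = 5.4 kcal/mol.
Max at 240° (9.6 kcal/mol), min at 180° (4.7 kcal/mol); barrier = 4.9 kcal/mol.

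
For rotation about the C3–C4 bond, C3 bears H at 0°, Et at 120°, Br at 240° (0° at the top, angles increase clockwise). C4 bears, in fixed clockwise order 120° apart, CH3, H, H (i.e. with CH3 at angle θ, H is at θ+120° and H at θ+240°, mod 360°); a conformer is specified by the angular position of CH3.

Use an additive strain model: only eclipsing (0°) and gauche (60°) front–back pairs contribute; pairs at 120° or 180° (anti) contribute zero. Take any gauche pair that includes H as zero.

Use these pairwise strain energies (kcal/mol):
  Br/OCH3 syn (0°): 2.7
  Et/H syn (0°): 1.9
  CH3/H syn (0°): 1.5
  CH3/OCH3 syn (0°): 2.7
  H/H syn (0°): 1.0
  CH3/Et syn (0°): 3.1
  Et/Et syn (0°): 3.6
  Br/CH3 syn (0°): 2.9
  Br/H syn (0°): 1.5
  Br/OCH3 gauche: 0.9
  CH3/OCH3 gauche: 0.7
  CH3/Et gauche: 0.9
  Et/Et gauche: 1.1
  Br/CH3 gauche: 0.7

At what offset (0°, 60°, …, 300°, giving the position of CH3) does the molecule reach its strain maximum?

CH3 at 0° (eclipsed): H(0°)/CH3(0°) eclipsed 1.5; Et(120°)/H(120°) eclipsed 1.9; Br(240°)/H(240°) eclipsed 1.5 → 4.9 kcal/mol.
CH3 at 60° (staggered): Et(120°)/CH3(60°) gauche 0.9 → 0.9 kcal/mol.
CH3 at 120° (eclipsed): H(0°)/H(0°) eclipsed 1.0; Et(120°)/CH3(120°) eclipsed 3.1; Br(240°)/H(240°) eclipsed 1.5 → 5.6 kcal/mol.
CH3 at 180° (staggered): Et(120°)/CH3(180°) gauche 0.9; Br(240°)/CH3(180°) gauche 0.7 → 1.6 kcal/mol.
CH3 at 240° (eclipsed): H(0°)/H(0°) eclipsed 1.0; Et(120°)/H(120°) eclipsed 1.9; Br(240°)/CH3(240°) eclipsed 2.9 → 5.8 kcal/mol.
CH3 at 300° (staggered): Br(240°)/CH3(300°) gauche 0.7 → 0.7 kcal/mol.
The maximum (5.8 kcal/mol) occurs with CH3 at 240°.

240°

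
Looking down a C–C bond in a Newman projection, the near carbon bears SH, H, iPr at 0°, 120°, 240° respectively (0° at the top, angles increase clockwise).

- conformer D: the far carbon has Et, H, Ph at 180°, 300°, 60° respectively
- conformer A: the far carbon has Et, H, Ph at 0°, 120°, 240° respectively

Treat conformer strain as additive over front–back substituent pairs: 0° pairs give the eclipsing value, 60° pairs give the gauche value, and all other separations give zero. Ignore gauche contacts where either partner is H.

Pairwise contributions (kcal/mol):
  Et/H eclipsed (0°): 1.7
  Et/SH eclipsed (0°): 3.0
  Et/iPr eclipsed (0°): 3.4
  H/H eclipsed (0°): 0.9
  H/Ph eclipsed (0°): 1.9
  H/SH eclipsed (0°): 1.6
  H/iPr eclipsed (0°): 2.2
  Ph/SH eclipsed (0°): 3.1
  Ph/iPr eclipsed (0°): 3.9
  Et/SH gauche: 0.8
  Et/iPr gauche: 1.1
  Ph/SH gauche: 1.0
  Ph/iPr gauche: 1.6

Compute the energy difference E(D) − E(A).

-5.7 kcal/mol

D (staggered): SH–Ph gauche, iPr–Et gauche; 1.0 + 1.1 = 2.1 kcal/mol.
A (eclipsed): SH–Et eclipsed, H–H eclipsed, iPr–Ph eclipsed; 3.0 + 0.9 + 3.9 = 7.8 kcal/mol.
E(D) − E(A) = 2.1 − 7.8 = -5.7 kcal/mol.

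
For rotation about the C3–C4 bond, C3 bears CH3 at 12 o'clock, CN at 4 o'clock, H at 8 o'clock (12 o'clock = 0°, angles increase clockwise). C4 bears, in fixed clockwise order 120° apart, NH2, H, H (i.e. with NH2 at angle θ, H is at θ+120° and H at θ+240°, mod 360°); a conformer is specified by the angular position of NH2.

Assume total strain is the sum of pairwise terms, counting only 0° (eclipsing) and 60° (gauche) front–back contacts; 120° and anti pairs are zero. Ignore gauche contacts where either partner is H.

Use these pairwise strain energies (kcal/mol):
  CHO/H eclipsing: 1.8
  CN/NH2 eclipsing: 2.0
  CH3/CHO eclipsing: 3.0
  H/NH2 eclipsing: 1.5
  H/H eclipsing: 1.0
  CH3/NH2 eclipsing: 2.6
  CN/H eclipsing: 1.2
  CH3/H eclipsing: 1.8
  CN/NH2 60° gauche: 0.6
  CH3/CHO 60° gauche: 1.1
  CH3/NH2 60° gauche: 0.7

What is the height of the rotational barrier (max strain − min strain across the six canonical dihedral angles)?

NH2 at 0° (eclipsed): CH3(0°)/NH2(0°) eclipsed 2.6; CN(120°)/H(120°) eclipsed 1.2; H(240°)/H(240°) eclipsed 1.0 → 4.8 kcal/mol.
NH2 at 60° (staggered): CH3(0°)/NH2(60°) gauche 0.7; CN(120°)/NH2(60°) gauche 0.6 → 1.3 kcal/mol.
NH2 at 120° (eclipsed): CH3(0°)/H(0°) eclipsed 1.8; CN(120°)/NH2(120°) eclipsed 2.0; H(240°)/H(240°) eclipsed 1.0 → 4.8 kcal/mol.
NH2 at 180° (staggered): CN(120°)/NH2(180°) gauche 0.6 → 0.6 kcal/mol.
NH2 at 240° (eclipsed): CH3(0°)/H(0°) eclipsed 1.8; CN(120°)/H(120°) eclipsed 1.2; H(240°)/NH2(240°) eclipsed 1.5 → 4.5 kcal/mol.
NH2 at 300° (staggered): CH3(0°)/NH2(300°) gauche 0.7 → 0.7 kcal/mol.
Max at 0° (4.8 kcal/mol), min at 180° (0.6 kcal/mol); barrier = 4.2 kcal/mol.

4.2 kcal/mol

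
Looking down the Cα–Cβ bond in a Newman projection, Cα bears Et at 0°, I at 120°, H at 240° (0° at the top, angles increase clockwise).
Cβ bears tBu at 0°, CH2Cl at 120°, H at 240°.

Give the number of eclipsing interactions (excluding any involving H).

Non-H eclipsing pairs: Et(0°)/tBu(0°); I(120°)/CH2Cl(120°) — 2 interactions.

2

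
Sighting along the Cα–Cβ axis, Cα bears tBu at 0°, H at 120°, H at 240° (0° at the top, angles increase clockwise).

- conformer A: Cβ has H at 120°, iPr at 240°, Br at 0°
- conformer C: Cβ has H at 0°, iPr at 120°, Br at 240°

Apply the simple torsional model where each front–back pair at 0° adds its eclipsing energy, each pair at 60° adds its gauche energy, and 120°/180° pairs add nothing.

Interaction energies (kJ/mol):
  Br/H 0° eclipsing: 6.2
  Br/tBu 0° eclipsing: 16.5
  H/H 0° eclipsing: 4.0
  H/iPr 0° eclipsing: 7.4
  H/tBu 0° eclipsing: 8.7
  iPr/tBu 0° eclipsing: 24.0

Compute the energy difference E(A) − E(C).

+5.6 kJ/mol

A (eclipsed): tBu–Br eclipsed, H–H eclipsed, H–iPr eclipsed; 16.5 + 4.0 + 7.4 = 27.9 kJ/mol.
C (eclipsed): tBu–H eclipsed, H–iPr eclipsed, H–Br eclipsed; 8.7 + 7.4 + 6.2 = 22.3 kJ/mol.
E(A) − E(C) = 27.9 − 22.3 = +5.6 kJ/mol.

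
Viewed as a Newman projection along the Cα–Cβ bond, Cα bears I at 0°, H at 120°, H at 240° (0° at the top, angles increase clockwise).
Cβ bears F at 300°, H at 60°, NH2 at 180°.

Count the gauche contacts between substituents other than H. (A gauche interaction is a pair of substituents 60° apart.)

Non-H gauche pairs: I(0°)/F(300°) — 1 interaction.

1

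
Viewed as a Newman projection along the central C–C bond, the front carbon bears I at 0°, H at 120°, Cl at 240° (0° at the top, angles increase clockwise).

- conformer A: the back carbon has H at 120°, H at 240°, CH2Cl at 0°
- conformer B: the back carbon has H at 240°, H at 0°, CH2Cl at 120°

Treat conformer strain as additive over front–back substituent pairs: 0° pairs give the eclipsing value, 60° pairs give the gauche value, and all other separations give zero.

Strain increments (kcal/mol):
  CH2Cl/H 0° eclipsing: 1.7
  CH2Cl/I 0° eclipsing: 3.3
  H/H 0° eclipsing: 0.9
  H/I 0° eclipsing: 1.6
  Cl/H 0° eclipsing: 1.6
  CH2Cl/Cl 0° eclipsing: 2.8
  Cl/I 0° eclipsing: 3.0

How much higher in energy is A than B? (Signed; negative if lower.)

A (eclipsed): I(0°)/CH2Cl(0°) eclipsed 3.3; H(120°)/H(120°) eclipsed 0.9; Cl(240°)/H(240°) eclipsed 1.6 → 5.8 kcal/mol.
B (eclipsed): I(0°)/H(0°) eclipsed 1.6; H(120°)/CH2Cl(120°) eclipsed 1.7; Cl(240°)/H(240°) eclipsed 1.6 → 4.9 kcal/mol.
E(A) − E(B) = 5.8 − 4.9 = +0.9 kcal/mol.

+0.9 kcal/mol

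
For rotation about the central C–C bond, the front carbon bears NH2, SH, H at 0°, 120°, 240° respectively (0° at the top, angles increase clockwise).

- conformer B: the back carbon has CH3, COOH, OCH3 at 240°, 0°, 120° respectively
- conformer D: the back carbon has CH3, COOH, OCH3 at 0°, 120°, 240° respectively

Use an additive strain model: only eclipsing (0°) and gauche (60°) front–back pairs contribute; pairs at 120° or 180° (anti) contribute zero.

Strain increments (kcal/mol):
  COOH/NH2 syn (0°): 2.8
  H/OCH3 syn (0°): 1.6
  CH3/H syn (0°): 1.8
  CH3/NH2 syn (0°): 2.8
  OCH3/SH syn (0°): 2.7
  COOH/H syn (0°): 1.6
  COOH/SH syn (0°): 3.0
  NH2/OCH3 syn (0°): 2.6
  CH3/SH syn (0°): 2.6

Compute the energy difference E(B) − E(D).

-0.1 kcal/mol

B is eclipsed. NH2 at 0° is eclipsed with COOH at 0° (2.8); SH at 120° is eclipsed with OCH3 at 120° (2.7); H at 240° is eclipsed with CH3 at 240° (1.8). Total 7.3 kcal/mol.
D is eclipsed. NH2 at 0° is eclipsed with CH3 at 0° (2.8); SH at 120° is eclipsed with COOH at 120° (3.0); H at 240° is eclipsed with OCH3 at 240° (1.6). Total 7.4 kcal/mol.
E(B) − E(D) = 7.3 − 7.4 = -0.1 kcal/mol.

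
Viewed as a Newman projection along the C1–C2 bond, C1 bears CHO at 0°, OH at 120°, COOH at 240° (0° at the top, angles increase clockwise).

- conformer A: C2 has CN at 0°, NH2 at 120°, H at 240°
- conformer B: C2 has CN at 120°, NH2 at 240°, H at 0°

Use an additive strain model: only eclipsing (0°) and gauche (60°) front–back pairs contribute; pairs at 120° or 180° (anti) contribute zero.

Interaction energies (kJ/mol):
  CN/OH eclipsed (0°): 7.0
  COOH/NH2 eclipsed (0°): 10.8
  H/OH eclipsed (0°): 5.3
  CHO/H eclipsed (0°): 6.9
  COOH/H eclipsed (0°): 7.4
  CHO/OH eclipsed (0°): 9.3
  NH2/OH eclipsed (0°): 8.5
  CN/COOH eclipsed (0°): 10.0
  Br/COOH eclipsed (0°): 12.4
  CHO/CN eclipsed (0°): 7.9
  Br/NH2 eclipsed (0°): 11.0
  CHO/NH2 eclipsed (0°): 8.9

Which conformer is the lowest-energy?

A is eclipsed. CHO at 0° is eclipsed with CN at 0° (7.9); OH at 120° is eclipsed with NH2 at 120° (8.5); COOH at 240° is eclipsed with H at 240° (7.4). Total 23.8 kJ/mol.
B is eclipsed. CHO at 0° is eclipsed with H at 0° (6.9); OH at 120° is eclipsed with CN at 120° (7.0); COOH at 240° is eclipsed with NH2 at 240° (10.8). Total 24.7 kJ/mol.
A has the lowest total (23.8 kJ/mol).

A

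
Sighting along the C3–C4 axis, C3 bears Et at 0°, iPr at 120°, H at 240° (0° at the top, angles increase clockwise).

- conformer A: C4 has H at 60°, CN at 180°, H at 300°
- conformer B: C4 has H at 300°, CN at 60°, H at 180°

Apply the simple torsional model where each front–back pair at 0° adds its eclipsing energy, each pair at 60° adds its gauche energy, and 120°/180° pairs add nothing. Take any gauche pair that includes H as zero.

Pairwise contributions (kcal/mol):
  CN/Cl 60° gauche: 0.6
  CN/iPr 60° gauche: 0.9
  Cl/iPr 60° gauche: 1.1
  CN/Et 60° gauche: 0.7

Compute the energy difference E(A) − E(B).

A (staggered): iPr–CN gauche; 0.9 = 0.9 kcal/mol.
B (staggered): Et–CN gauche, iPr–CN gauche; 0.7 + 0.9 = 1.6 kcal/mol.
E(A) − E(B) = 0.9 − 1.6 = -0.7 kcal/mol.

-0.7 kcal/mol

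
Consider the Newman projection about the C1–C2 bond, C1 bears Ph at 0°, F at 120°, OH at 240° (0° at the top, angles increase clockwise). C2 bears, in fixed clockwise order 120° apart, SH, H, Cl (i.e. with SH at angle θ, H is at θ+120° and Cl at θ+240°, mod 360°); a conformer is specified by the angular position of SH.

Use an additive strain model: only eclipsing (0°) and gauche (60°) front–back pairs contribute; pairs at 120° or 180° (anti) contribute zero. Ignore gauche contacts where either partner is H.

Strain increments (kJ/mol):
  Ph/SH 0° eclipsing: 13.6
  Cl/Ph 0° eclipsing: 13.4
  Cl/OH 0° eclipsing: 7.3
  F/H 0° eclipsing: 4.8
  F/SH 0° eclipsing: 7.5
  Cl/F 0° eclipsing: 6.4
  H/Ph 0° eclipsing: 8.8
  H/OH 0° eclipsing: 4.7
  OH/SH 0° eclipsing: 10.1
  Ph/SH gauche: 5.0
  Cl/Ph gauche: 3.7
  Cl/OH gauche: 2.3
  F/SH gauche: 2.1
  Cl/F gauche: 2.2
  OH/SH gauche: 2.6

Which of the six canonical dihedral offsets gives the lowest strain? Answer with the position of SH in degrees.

SH at 0° (eclipsed): Ph–SH eclipsed, F–H eclipsed, OH–Cl eclipsed; 13.6 + 4.8 + 7.3 = 25.7 kJ/mol.
SH at 60° (staggered): Ph–SH gauche, Ph–Cl gauche, F–SH gauche, OH–Cl gauche; 5.0 + 3.7 + 2.1 + 2.3 = 13.1 kJ/mol.
SH at 120° (eclipsed): Ph–Cl eclipsed, F–SH eclipsed, OH–H eclipsed; 13.4 + 7.5 + 4.7 = 25.6 kJ/mol.
SH at 180° (staggered): Ph–Cl gauche, F–SH gauche, F–Cl gauche, OH–SH gauche; 3.7 + 2.1 + 2.2 + 2.6 = 10.6 kJ/mol.
SH at 240° (eclipsed): Ph–H eclipsed, F–Cl eclipsed, OH–SH eclipsed; 8.8 + 6.4 + 10.1 = 25.3 kJ/mol.
SH at 300° (staggered): Ph–SH gauche, F–Cl gauche, OH–SH gauche, OH–Cl gauche; 5.0 + 2.2 + 2.6 + 2.3 = 12.1 kJ/mol.
The minimum (10.6 kJ/mol) occurs with SH at 180°.

180°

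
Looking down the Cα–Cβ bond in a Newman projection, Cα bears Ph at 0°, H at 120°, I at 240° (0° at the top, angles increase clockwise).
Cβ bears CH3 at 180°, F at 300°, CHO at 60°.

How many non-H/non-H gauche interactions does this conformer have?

4

Non-H gauche pairs: Ph(0°)/F(300°); Ph(0°)/CHO(60°); I(240°)/CH3(180°); I(240°)/F(300°) — 4 interactions.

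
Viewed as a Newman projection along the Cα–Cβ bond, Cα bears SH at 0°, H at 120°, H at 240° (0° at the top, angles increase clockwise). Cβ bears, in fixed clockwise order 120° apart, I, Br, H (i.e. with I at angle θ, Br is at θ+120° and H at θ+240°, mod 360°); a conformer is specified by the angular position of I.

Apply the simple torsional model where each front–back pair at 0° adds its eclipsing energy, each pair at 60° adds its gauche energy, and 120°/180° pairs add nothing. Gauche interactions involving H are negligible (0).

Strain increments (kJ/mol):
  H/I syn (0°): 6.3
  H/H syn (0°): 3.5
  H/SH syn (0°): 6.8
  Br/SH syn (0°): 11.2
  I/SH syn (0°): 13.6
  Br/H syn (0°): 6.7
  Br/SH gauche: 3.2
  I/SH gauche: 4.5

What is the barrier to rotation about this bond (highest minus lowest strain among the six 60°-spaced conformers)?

I at 0° (eclipsed): SH–I eclipsed, H–Br eclipsed, H–H eclipsed; 13.6 + 6.7 + 3.5 = 23.8 kJ/mol.
I at 60° (staggered): SH–I gauche; 4.5 = 4.5 kJ/mol.
I at 120° (eclipsed): SH–H eclipsed, H–I eclipsed, H–Br eclipsed; 6.8 + 6.3 + 6.7 = 19.8 kJ/mol.
I at 180° (staggered): SH–Br gauche; 3.2 = 3.2 kJ/mol.
I at 240° (eclipsed): SH–Br eclipsed, H–H eclipsed, H–I eclipsed; 11.2 + 3.5 + 6.3 = 21.0 kJ/mol.
I at 300° (staggered): SH–I gauche, SH–Br gauche; 4.5 + 3.2 = 7.7 kJ/mol.
Max at 0° (23.8 kJ/mol), min at 180° (3.2 kJ/mol); barrier = 20.6 kJ/mol.

20.6 kJ/mol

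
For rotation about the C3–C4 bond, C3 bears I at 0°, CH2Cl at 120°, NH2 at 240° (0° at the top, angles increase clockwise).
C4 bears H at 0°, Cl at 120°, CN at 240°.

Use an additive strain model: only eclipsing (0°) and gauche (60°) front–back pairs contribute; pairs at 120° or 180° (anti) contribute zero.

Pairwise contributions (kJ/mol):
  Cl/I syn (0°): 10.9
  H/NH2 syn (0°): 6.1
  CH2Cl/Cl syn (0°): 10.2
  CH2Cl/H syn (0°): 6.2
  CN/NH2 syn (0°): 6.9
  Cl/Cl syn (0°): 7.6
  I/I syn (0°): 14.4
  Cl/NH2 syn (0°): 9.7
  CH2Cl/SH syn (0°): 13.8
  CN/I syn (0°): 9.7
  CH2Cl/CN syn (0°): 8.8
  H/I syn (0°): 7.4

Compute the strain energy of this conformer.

24.5 kJ/mol

This conformer (eclipsed): I(0°)/H(0°) eclipsed 7.4; CH2Cl(120°)/Cl(120°) eclipsed 10.2; NH2(240°)/CN(240°) eclipsed 6.9 → 24.5 kJ/mol.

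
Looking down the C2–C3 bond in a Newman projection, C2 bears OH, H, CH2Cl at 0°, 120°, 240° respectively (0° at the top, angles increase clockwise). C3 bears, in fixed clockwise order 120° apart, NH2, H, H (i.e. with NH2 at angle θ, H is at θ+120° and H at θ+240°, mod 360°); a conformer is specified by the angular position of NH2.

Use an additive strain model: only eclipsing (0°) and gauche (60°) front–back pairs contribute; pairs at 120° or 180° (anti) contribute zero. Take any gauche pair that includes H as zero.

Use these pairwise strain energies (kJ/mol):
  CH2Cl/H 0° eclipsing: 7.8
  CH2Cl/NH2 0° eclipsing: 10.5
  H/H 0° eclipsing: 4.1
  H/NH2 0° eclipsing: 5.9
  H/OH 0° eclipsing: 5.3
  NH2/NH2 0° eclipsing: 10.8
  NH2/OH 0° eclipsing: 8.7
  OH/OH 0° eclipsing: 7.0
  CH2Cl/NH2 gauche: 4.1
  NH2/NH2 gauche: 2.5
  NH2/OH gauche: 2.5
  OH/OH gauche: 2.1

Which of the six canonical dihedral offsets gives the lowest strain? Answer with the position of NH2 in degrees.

NH2 at 0° (eclipsed): OH–NH2 eclipsed, H–H eclipsed, CH2Cl–H eclipsed; 8.7 + 4.1 + 7.8 = 20.6 kJ/mol.
NH2 at 60° (staggered): OH–NH2 gauche; 2.5 = 2.5 kJ/mol.
NH2 at 120° (eclipsed): OH–H eclipsed, H–NH2 eclipsed, CH2Cl–H eclipsed; 5.3 + 5.9 + 7.8 = 19.0 kJ/mol.
NH2 at 180° (staggered): CH2Cl–NH2 gauche; 4.1 = 4.1 kJ/mol.
NH2 at 240° (eclipsed): OH–H eclipsed, H–H eclipsed, CH2Cl–NH2 eclipsed; 5.3 + 4.1 + 10.5 = 19.9 kJ/mol.
NH2 at 300° (staggered): OH–NH2 gauche, CH2Cl–NH2 gauche; 2.5 + 4.1 = 6.6 kJ/mol.
The minimum (2.5 kJ/mol) occurs with NH2 at 60°.

60°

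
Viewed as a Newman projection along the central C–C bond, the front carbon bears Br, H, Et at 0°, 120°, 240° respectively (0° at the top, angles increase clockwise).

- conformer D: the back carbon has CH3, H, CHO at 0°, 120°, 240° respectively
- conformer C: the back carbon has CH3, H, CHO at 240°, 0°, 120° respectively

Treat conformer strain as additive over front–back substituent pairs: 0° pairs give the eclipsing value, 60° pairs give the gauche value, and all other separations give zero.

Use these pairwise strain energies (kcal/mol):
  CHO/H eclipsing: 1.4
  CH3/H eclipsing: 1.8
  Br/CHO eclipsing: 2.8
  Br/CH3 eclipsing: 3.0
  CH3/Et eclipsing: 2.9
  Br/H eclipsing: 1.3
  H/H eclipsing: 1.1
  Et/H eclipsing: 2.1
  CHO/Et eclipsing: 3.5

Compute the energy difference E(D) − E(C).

D (eclipsed): Br(0°)/CH3(0°) eclipsed 3.0; H(120°)/H(120°) eclipsed 1.1; Et(240°)/CHO(240°) eclipsed 3.5 → 7.6 kcal/mol.
C (eclipsed): Br(0°)/H(0°) eclipsed 1.3; H(120°)/CHO(120°) eclipsed 1.4; Et(240°)/CH3(240°) eclipsed 2.9 → 5.6 kcal/mol.
E(D) − E(C) = 7.6 − 5.6 = +2.0 kcal/mol.

+2.0 kcal/mol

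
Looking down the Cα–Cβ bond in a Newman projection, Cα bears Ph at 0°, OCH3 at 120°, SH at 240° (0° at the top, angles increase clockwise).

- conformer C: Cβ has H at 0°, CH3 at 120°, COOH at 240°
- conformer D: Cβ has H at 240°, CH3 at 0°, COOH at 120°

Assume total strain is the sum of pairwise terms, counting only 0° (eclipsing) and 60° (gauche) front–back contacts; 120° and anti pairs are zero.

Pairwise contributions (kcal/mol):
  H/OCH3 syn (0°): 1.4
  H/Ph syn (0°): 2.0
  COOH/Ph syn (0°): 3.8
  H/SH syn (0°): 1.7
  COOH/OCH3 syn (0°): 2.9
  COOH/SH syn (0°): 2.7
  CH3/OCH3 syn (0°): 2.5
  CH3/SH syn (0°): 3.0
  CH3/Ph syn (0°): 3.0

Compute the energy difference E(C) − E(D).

-0.4 kcal/mol

C (eclipsed): Ph–H eclipsed, OCH3–CH3 eclipsed, SH–COOH eclipsed; 2.0 + 2.5 + 2.7 = 7.2 kcal/mol.
D (eclipsed): Ph–CH3 eclipsed, OCH3–COOH eclipsed, SH–H eclipsed; 3.0 + 2.9 + 1.7 = 7.6 kcal/mol.
E(C) − E(D) = 7.2 − 7.6 = -0.4 kcal/mol.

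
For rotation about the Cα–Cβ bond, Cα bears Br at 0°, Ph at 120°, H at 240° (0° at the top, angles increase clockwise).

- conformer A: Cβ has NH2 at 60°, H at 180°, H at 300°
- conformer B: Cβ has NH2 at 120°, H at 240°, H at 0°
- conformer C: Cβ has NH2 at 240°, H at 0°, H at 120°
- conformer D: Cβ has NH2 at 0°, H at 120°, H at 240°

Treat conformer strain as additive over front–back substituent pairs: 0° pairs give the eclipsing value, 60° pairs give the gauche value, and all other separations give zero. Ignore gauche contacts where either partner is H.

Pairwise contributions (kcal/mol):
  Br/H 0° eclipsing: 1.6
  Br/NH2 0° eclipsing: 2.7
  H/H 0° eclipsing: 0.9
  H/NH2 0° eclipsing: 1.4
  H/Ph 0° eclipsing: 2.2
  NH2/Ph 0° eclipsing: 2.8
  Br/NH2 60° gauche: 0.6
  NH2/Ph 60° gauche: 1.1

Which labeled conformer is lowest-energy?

A is staggered. Br at 0° is gauche with NH2 at 60° (0.6); Ph at 120° is gauche with NH2 at 60° (1.1). Total 1.7 kcal/mol.
B is eclipsed. Br at 0° is eclipsed with H at 0° (1.6); Ph at 120° is eclipsed with NH2 at 120° (2.8); H at 240° is eclipsed with H at 240° (0.9). Total 5.3 kcal/mol.
C is eclipsed. Br at 0° is eclipsed with H at 0° (1.6); Ph at 120° is eclipsed with H at 120° (2.2); H at 240° is eclipsed with NH2 at 240° (1.4). Total 5.2 kcal/mol.
D is eclipsed. Br at 0° is eclipsed with NH2 at 0° (2.7); Ph at 120° is eclipsed with H at 120° (2.2); H at 240° is eclipsed with H at 240° (0.9). Total 5.8 kcal/mol.
A has the lowest total (1.7 kcal/mol).

A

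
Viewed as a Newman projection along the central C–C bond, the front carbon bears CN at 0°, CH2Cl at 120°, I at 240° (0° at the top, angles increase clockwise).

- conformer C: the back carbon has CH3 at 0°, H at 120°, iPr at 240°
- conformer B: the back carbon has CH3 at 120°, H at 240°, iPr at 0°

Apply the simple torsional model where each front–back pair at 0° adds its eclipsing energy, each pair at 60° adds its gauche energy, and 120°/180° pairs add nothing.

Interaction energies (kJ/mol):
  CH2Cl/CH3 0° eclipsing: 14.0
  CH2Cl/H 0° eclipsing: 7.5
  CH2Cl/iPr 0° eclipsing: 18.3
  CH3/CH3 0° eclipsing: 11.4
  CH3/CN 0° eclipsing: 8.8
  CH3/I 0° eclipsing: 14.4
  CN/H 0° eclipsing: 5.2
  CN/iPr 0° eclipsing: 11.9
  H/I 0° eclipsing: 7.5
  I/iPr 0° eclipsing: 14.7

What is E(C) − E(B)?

C (eclipsed): CN–CH3 eclipsed, CH2Cl–H eclipsed, I–iPr eclipsed; 8.8 + 7.5 + 14.7 = 31.0 kJ/mol.
B (eclipsed): CN–iPr eclipsed, CH2Cl–CH3 eclipsed, I–H eclipsed; 11.9 + 14.0 + 7.5 = 33.4 kJ/mol.
E(C) − E(B) = 31.0 − 33.4 = -2.4 kJ/mol.

-2.4 kJ/mol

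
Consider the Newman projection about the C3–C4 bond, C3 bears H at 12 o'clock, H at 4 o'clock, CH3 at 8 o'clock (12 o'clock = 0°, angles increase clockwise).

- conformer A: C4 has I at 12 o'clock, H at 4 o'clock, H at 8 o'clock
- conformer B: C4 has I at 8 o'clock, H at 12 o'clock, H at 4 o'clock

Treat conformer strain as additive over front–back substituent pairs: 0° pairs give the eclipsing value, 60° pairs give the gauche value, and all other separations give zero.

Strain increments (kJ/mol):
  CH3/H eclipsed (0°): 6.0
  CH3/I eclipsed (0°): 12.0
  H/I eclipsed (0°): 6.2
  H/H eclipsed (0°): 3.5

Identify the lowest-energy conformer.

A (eclipsed): H(0°)/I(0°) eclipsed 6.2; H(120°)/H(120°) eclipsed 3.5; CH3(240°)/H(240°) eclipsed 6.0 → 15.7 kJ/mol.
B (eclipsed): H(0°)/H(0°) eclipsed 3.5; H(120°)/H(120°) eclipsed 3.5; CH3(240°)/I(240°) eclipsed 12.0 → 19.0 kJ/mol.
A has the lowest total (15.7 kJ/mol).

A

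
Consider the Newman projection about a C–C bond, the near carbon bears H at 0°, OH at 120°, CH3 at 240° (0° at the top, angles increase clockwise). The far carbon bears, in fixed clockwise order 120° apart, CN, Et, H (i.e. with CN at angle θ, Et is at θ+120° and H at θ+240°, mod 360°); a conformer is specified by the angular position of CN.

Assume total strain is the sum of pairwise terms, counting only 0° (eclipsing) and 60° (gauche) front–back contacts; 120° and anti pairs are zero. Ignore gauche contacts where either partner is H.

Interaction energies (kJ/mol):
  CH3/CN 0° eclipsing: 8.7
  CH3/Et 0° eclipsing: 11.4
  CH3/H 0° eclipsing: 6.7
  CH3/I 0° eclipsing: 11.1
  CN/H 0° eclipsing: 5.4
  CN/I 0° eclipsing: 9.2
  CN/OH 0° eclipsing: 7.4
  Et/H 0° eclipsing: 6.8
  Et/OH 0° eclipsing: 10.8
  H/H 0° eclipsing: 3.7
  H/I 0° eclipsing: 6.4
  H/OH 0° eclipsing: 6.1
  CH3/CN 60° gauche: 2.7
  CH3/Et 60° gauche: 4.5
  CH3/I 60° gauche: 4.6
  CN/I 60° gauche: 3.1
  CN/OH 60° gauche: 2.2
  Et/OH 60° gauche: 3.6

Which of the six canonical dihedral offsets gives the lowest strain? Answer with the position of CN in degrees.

300°

CN at 0° (eclipsed): H–CN eclipsed, OH–Et eclipsed, CH3–H eclipsed; 5.4 + 10.8 + 6.7 = 22.9 kJ/mol.
CN at 60° (staggered): OH–CN gauche, OH–Et gauche, CH3–Et gauche; 2.2 + 3.6 + 4.5 = 10.3 kJ/mol.
CN at 120° (eclipsed): H–H eclipsed, OH–CN eclipsed, CH3–Et eclipsed; 3.7 + 7.4 + 11.4 = 22.5 kJ/mol.
CN at 180° (staggered): OH–CN gauche, CH3–CN gauche, CH3–Et gauche; 2.2 + 2.7 + 4.5 = 9.4 kJ/mol.
CN at 240° (eclipsed): H–Et eclipsed, OH–H eclipsed, CH3–CN eclipsed; 6.8 + 6.1 + 8.7 = 21.6 kJ/mol.
CN at 300° (staggered): OH–Et gauche, CH3–CN gauche; 3.6 + 2.7 = 6.3 kJ/mol.
The minimum (6.3 kJ/mol) occurs with CN at 300°.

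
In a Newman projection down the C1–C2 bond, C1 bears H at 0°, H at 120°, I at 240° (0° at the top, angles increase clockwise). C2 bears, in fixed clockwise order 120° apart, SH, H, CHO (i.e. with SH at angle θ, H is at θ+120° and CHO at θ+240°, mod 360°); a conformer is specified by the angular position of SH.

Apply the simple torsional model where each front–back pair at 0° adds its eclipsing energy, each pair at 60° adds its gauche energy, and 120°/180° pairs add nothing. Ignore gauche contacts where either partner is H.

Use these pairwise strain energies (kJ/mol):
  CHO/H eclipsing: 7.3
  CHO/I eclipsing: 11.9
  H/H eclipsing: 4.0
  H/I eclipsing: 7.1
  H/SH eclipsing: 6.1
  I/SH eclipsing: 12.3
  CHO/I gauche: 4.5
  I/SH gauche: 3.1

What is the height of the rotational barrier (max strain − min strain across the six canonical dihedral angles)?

20.5 kJ/mol

SH at 0° is eclipsed. H at 0° is eclipsed with SH at 0° (6.1); H at 120° is eclipsed with H at 120° (4.0); I at 240° is eclipsed with CHO at 240° (11.9). Total 22.0 kJ/mol.
SH at 60° is staggered. I at 240° is gauche with CHO at 300° (4.5). Total 4.5 kJ/mol.
SH at 120° is eclipsed. H at 0° is eclipsed with CHO at 0° (7.3); H at 120° is eclipsed with SH at 120° (6.1); I at 240° is eclipsed with H at 240° (7.1). Total 20.5 kJ/mol.
SH at 180° is staggered. I at 240° is gauche with SH at 180° (3.1). Total 3.1 kJ/mol.
SH at 240° is eclipsed. H at 0° is eclipsed with H at 0° (4.0); H at 120° is eclipsed with CHO at 120° (7.3); I at 240° is eclipsed with SH at 240° (12.3). Total 23.6 kJ/mol.
SH at 300° is staggered. I at 240° is gauche with SH at 300° (3.1); I at 240° is gauche with CHO at 180° (4.5). Total 7.6 kJ/mol.
Max at 240° (23.6 kJ/mol), min at 180° (3.1 kJ/mol); barrier = 20.5 kJ/mol.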